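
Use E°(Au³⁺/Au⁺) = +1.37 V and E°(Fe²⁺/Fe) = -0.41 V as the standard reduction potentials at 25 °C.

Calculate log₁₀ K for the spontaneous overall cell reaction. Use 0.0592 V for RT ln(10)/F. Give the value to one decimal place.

Cathode: Au³⁺/Au⁺; anode: Fe²⁺/Fe. E°cell = +1.78 V, n = 2.
log K = nE°cell / 0.0592 = (2)(+1.78) / 0.0592 = 60.1.

60.1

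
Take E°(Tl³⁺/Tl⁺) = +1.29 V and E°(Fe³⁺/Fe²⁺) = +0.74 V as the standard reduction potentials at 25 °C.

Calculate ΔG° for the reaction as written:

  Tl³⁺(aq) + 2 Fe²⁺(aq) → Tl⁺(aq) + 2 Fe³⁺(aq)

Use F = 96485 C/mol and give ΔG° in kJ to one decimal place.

-106.1 kJ

As written, Tl³⁺/Tl⁺ is reduced (cathode) and Fe³⁺/Fe²⁺ is oxidised (anode), so E°cell = (+1.29) − (+0.74) = +0.55 V.
Balancing electrons gives n = 2.
ΔG° = −nFE° = −(2)(96485)(+0.55) = -106,134 J = -106.1 kJ.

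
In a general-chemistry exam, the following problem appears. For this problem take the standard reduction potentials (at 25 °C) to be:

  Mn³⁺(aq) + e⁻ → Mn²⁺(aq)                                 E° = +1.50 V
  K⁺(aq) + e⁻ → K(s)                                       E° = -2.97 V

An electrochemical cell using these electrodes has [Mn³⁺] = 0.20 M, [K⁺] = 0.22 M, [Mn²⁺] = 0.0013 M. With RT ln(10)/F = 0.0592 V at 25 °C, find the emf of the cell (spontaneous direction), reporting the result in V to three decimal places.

+4.638 V

Mn³⁺/Mn²⁺ is the cathode (higher E°), K⁺/K the anode: E°cell = +1.50 − (-2.97) = +4.47 V, n = 1.
Overall: Mn³⁺(aq) + K(s) → Mn²⁺(aq) + K⁺(aq)
Q = [Mn²⁺]·[K⁺] / ([Mn³⁺]); log Q = -2.845.
E = E° − (0.0592/n) log Q = +4.47 − (0.0592/1)(-2.845) = +4.638 V.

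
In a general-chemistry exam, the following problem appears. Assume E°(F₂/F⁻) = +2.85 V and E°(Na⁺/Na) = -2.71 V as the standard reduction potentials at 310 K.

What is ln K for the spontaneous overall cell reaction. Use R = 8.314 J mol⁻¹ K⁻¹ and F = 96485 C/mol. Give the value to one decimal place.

416.3

Cathode: F₂/F⁻; anode: Na⁺/Na. E°cell = (+2.85) − (-2.71) = +5.56 V, with n = 2.
ΔG° = −nFE° = −RT ln K, so ln K = nFE°/(RT) = (2)(96485)(+5.56) / ((8.314)(310)) = 416.287.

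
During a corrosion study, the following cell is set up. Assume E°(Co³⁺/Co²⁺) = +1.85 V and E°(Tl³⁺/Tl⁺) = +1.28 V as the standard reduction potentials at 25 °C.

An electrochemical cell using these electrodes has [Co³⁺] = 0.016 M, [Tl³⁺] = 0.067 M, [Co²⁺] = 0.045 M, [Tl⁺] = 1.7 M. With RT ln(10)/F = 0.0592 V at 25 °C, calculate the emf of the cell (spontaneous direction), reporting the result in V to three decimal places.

Co³⁺/Co²⁺ is the cathode (higher E°), Tl³⁺/Tl⁺ the anode: E°cell = +1.85 − (+1.28) = +0.57 V, n = 2.
Overall: 2 Co³⁺(aq) + Tl⁺(aq) → 2 Co²⁺(aq) + Tl³⁺(aq)
Q = [Co²⁺]^2·[Tl³⁺] / ([Co³⁺]^2·[Tl⁺]); log Q = -0.506.
E = E° − (0.0592/n) log Q = +0.57 − (0.0592/2)(-0.506) = +0.585 V.

+0.585 V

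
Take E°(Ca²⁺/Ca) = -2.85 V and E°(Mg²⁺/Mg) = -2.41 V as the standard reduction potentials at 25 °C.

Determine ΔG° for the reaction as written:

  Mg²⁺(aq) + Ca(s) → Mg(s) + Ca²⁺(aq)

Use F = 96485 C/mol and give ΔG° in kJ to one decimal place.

As written, Mg²⁺/Mg is reduced (cathode) and Ca²⁺/Ca is oxidised (anode), so E°cell = (-2.41) − (-2.85) = +0.44 V.
Balancing electrons gives n = 2.
ΔG° = −nFE° = −(2)(96485)(+0.44) = -84,907 J = -84.9 kJ.

-84.9 kJ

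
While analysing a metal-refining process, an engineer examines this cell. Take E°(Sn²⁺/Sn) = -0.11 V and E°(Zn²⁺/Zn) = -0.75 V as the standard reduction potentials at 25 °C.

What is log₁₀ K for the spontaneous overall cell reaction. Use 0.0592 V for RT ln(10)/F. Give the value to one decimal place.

Cathode: Sn²⁺/Sn; anode: Zn²⁺/Zn. E°cell = +0.64 V, n = 2.
log K = nE°cell / 0.0592 = (2)(+0.64) / 0.0592 = 21.6.

21.6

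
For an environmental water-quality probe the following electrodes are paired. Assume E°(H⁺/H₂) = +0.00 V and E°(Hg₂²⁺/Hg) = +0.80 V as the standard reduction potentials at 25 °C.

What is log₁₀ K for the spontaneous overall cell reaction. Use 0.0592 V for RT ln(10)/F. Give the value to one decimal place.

Cathode: Hg₂²⁺/Hg; anode: H⁺/H₂. E°cell = +0.80 V, n = 2.
log K = nE°cell / 0.0592 = (2)(+0.80) / 0.0592 = 27.0.

27.0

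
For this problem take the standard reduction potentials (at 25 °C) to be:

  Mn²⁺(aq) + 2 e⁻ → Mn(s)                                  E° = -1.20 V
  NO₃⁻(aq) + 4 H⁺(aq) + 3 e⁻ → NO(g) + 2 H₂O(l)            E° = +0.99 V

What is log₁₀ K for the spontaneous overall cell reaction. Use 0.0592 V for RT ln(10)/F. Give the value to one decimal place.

Cathode: NO₃⁻/NO; anode: Mn²⁺/Mn. E°cell = +2.19 V, n = 6.
log K = nE°cell / 0.0592 = (6)(+2.19) / 0.0592 = 222.0.

222.0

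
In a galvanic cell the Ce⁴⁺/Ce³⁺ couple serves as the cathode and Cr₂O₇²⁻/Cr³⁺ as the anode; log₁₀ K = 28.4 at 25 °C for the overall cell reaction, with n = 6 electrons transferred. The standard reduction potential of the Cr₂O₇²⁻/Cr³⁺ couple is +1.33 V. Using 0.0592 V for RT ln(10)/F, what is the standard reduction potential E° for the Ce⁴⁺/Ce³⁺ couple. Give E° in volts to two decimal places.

E°cell = (0.0592/n)·log K = (0.0592/6)(28.4) = +0.280 V.
Since Ce⁴⁺/Ce³⁺ is the cathode and Cr₂O₇²⁻/Cr³⁺ the anode, E°cell = E°(Ce⁴⁺/Ce³⁺) − E°(Cr₂O₇²⁻/Cr³⁺).
So E°(Ce⁴⁺/Ce³⁺) = E°cell + E°(Cr₂O₇²⁻/Cr³⁺) = +0.280 + (+1.33) = +1.61 V.

+1.61 V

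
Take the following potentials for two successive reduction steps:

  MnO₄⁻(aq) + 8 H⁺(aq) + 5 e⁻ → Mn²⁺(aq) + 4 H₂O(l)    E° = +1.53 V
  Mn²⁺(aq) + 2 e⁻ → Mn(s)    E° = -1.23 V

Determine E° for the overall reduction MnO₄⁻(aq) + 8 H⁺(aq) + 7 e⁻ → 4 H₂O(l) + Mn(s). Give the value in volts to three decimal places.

+0.741 V

Adding the free-energy changes (−nFE°) of the two steps gives −n₃FE°₃ = −n₁FE°₁ − n₂FE°₂.
E°₃ = (5×+1.53 + 2×-1.23) / 7 = (+5.190) / 7 = +0.741 V.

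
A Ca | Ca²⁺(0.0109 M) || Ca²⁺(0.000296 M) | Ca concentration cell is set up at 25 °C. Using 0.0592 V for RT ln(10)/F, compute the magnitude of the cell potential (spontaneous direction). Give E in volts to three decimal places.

+0.046 V

For a concentration cell E°cell = 0. The 0.0109 M side is the cathode (reduction is favoured where [Ca²⁺] is higher).
With n = 2, E = −(0.0592/2) log([Ca²⁺]ₐₙ/[Ca²⁺]꜀ₐₜ) = −(0.0592/2) log(0.000296/0.0109) = −(0.0592/2)(-1.566) = +0.046 V.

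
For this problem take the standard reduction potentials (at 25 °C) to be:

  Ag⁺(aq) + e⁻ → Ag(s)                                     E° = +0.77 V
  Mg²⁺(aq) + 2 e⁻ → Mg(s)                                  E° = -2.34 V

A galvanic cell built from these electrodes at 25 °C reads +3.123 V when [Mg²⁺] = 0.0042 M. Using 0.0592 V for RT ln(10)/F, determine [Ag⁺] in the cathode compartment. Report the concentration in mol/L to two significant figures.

0.11 M

Ag⁺/Ag is the cathode, Mg²⁺/Mg the anode: E°cell = +3.11 V, n = 2.
Overall reaction: 2 Ag⁺(aq) + Mg(s) → 2 Ag(s) + Mg²⁺(aq); Q = [Mg²⁺]^1/[Ag⁺]^2.
From E = E° − (0.0592/n) log Q: log Q = (E° − E)·n/0.0592 = (+3.11 − (+3.123))·2/0.0592 = -0.4392.
So 2·log[Ag⁺] = 1·log(0.0042) − log Q = -2.3768 − (-0.4392) = -1.9376; log[Ag⁺] = -1.9376 / 2 = -0.9688; [Ag⁺] = 10^(-0.9688) ≈ 0.11 M.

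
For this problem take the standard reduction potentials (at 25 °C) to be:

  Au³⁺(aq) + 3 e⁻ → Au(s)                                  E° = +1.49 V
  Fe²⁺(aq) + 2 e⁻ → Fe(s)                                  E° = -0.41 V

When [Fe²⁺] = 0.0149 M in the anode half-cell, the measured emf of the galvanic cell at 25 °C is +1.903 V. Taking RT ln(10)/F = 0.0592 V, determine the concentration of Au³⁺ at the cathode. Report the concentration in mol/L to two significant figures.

Au³⁺/Au is the cathode, Fe²⁺/Fe the anode: E°cell = +1.90 V, n = 6.
Overall reaction: 2 Au³⁺(aq) + 3 Fe(s) → 2 Au(s) + 3 Fe²⁺(aq); Q = [Fe²⁺]^3/[Au³⁺]^2.
From E = E° − (0.0592/n) log Q: log Q = (E° − E)·n/0.0592 = (+1.90 − (+1.903))·6/0.0592 = -0.3041.
So 2·log[Au³⁺] = 3·log(0.0149) − log Q = -5.4804 − (-0.3041) = -5.1763; log[Au³⁺] = -5.1763 / 2 = -2.5882; [Au³⁺] = 10^(-2.5882) ≈ 0.0026 M.

0.0026 M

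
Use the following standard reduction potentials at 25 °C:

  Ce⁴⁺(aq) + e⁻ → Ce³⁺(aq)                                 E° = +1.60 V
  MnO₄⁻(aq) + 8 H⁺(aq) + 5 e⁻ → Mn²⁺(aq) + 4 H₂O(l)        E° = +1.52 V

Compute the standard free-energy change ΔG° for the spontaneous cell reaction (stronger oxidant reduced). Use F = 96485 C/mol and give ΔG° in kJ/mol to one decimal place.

-38.6 kJ/mol

Ce⁴⁺/Ce³⁺ (E° = +1.60 V) is the cathode; MnO₄⁻/Mn²⁺ (E° = +1.52 V) is the anode, so E°cell = +0.08 V.
Balancing electrons gives n = 5 (lcm of 1 and 5).
ΔG° = −nFE° = −(5)(96485)(+0.08) = -38,594 J = -38.6 kJ/mol.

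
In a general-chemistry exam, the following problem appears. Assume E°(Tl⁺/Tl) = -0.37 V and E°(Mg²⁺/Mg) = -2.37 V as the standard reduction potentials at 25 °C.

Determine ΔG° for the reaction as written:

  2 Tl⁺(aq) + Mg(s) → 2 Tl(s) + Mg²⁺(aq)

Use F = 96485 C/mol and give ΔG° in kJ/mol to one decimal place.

As written, Tl⁺/Tl is reduced (cathode) and Mg²⁺/Mg is oxidised (anode), so E°cell = (-0.37) − (-2.37) = +2.00 V.
Balancing electrons gives n = 2.
ΔG° = −nFE° = −(2)(96485)(+2.00) = -385,940 J = -385.9 kJ/mol.

-385.9 kJ/mol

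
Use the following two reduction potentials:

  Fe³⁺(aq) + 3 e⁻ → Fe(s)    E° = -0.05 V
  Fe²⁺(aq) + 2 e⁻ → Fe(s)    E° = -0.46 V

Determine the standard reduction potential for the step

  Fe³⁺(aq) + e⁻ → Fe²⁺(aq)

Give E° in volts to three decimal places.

Sequential free energies add, so n₃E°₃ = n₁E°₁ + n₂E°₂.
With n₃ = 3, and the known step contributing 2×(-0.46) V, the unknown satisfies 1·E° = 3×(-0.05) − 2×(-0.46) = +0.770.
E° = +0.770 / 1 = +0.770 V.

+0.770 V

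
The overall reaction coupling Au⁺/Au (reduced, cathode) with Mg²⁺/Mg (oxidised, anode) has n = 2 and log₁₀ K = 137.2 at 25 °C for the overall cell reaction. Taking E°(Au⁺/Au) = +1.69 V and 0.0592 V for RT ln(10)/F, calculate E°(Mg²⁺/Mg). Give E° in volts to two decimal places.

E°cell = (0.0592/n)·log K = (0.0592/2)(137.2) = +4.061 V.
Since Au⁺/Au is the cathode and Mg²⁺/Mg the anode, E°cell = E°(Au⁺/Au) − E°(Mg²⁺/Mg).
So E°(Mg²⁺/Mg) = E°(Au⁺/Au) − E°cell = (+1.69) − (+4.061) = -2.37 V.

-2.37 V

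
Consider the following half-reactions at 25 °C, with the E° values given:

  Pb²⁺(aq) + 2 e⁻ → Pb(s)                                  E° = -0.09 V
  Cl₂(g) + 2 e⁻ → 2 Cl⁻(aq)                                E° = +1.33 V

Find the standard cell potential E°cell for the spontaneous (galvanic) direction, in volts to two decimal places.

The Cl₂/Cl⁻ couple has the higher reduction potential, so it is the cathode; Pb²⁺/Pb is oxidised at the anode.
E°cell = E°(cathode) − E°(anode) = (+1.33) − (-0.09) = +1.42 V.

+1.42 V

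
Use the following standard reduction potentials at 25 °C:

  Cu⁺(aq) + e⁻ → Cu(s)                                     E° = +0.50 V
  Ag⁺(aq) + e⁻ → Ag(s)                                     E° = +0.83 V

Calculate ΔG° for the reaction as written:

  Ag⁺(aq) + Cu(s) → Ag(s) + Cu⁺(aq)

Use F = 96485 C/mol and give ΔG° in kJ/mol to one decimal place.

-31.8 kJ/mol

As written, Ag⁺/Ag is reduced (cathode) and Cu⁺/Cu is oxidised (anode), so E°cell = (+0.83) − (+0.50) = +0.33 V.
Balancing electrons gives n = 1.
ΔG° = −nFE° = −(1)(96485)(+0.33) = -31,840 J = -31.8 kJ/mol.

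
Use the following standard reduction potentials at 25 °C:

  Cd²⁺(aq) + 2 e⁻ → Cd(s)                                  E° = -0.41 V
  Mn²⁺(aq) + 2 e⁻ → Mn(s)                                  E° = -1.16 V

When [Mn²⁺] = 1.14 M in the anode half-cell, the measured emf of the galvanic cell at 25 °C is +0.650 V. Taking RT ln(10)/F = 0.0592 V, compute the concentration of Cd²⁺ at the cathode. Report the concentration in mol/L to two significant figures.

Cd²⁺/Cd is the cathode, Mn²⁺/Mn the anode: E°cell = +0.75 V, n = 2.
Overall reaction: Cd²⁺(aq) + Mn(s) → Cd(s) + Mn²⁺(aq); Q = [Mn²⁺]^1/[Cd²⁺]^1.
From E = E° − (0.0592/n) log Q: log Q = (E° − E)·n/0.0592 = (+0.75 − (+0.650))·2/0.0592 = 3.3784.
So 1·log[Cd²⁺] = 1·log(1.14) − log Q = 0.0569 − (3.3784) = -3.3215; [Cd²⁺] = 10^(-3.3215) ≈ 0.00048 M.

0.00048 M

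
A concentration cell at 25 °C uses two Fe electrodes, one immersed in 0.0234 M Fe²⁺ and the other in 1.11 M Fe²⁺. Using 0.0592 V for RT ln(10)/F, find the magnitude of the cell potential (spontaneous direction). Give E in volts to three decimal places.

For a concentration cell E°cell = 0. The 1.11 M side is the cathode (reduction is favoured where [Fe²⁺] is higher).
With n = 2, E = −(0.0592/2) log([Fe²⁺]ₐₙ/[Fe²⁺]꜀ₐₜ) = −(0.0592/2) log(0.0234/1.11) = −(0.0592/2)(-1.676) = +0.050 V.

+0.050 V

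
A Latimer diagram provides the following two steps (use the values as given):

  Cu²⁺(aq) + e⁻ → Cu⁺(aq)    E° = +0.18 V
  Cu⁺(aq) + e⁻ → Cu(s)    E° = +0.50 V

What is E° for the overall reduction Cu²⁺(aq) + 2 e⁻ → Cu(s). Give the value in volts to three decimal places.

+0.340 V

Since ΔG° = −nFE° is additive over sequential reductions, n₃E°₃ = n₁E°₁ + n₂E°₂.
E°₃ = (1×+0.18 + 1×+0.50) / 2 = (+0.680) / 2 = +0.340 V.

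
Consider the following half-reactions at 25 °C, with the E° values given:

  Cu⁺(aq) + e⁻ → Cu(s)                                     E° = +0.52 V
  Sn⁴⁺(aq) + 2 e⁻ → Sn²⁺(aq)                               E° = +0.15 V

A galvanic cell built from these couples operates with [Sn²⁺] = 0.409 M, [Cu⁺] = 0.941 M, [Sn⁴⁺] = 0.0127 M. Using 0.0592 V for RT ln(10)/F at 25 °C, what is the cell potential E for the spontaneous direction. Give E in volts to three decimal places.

+0.413 V

Cu⁺/Cu is the cathode (higher E°), Sn⁴⁺/Sn²⁺ the anode: E°cell = +0.52 − (+0.15) = +0.37 V, n = 2.
Overall: 2 Cu⁺(aq) + Sn²⁺(aq) → 2 Cu(s) + Sn⁴⁺(aq)
Q = [Sn⁴⁺] / ([Cu⁺]^2·[Sn²⁺]); log Q = -1.455.
E = E° − (0.0592/n) log Q = +0.37 − (0.0592/2)(-1.455) = +0.413 V.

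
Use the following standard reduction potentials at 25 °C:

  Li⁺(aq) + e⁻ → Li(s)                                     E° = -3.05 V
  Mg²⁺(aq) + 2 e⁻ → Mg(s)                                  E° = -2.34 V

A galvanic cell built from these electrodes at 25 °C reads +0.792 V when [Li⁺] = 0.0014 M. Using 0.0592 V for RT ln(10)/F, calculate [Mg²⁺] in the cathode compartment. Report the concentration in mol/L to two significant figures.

Mg²⁺/Mg is the cathode, Li⁺/Li the anode: E°cell = +0.71 V, n = 2.
Overall reaction: Mg²⁺(aq) + 2 Li(s) → Mg(s) + 2 Li⁺(aq); Q = [Li⁺]^2/[Mg²⁺]^1.
From E = E° − (0.0592/n) log Q: log Q = (E° − E)·n/0.0592 = (+0.71 − (+0.792))·2/0.0592 = -2.7703.
So 1·log[Mg²⁺] = 2·log(0.0014) − log Q = -5.7077 − (-2.7703) = -2.9374; [Mg²⁺] = 10^(-2.9374) ≈ 0.0012 M.

0.0012 M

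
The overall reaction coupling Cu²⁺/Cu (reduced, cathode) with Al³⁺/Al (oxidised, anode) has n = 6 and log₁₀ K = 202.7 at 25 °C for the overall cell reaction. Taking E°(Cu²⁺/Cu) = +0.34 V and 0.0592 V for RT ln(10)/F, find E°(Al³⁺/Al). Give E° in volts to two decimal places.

-1.66 V

E°cell = (0.0592/n)·log K = (0.0592/6)(202.7) = +2.000 V.
Since Cu²⁺/Cu is the cathode and Al³⁺/Al the anode, E°cell = E°(Cu²⁺/Cu) − E°(Al³⁺/Al).
So E°(Al³⁺/Al) = E°(Cu²⁺/Cu) − E°cell = (+0.34) − (+2.000) = -1.66 V.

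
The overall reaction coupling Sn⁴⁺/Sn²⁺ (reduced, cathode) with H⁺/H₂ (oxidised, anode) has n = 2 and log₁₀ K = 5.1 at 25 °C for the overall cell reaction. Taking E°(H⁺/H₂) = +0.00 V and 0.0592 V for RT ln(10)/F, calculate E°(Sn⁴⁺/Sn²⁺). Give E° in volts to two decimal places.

+0.15 V

E°cell = (0.0592/n)·log K = (0.0592/2)(5.1) = +0.151 V.
Since Sn⁴⁺/Sn²⁺ is the cathode and H⁺/H₂ the anode, E°cell = E°(Sn⁴⁺/Sn²⁺) − E°(H⁺/H₂).
So E°(Sn⁴⁺/Sn²⁺) = E°cell + E°(H⁺/H₂) = +0.151 + (+0.00) = +0.15 V.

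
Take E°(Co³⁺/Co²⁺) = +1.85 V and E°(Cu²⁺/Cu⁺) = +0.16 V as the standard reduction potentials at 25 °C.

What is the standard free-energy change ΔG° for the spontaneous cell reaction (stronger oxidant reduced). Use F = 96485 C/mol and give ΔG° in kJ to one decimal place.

Co³⁺/Co²⁺ (E° = +1.85 V) is the cathode; Cu²⁺/Cu⁺ (E° = +0.16 V) is the anode, so E°cell = +1.69 V.
Balancing electrons gives n = 1 (lcm of 1 and 1).
ΔG° = −nFE° = −(1)(96485)(+1.69) = -163,060 J = -163.1 kJ.

-163.1 kJ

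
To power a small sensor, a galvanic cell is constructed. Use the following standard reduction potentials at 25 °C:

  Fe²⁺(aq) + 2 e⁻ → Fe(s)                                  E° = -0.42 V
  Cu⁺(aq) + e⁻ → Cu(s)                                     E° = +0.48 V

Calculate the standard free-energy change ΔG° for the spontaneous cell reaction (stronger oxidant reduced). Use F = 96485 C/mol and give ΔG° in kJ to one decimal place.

-173.7 kJ

Cu⁺/Cu (E° = +0.48 V) is the cathode; Fe²⁺/Fe (E° = -0.42 V) is the anode, so E°cell = +0.90 V.
Balancing electrons gives n = 2 (lcm of 1 and 2).
ΔG° = −nFE° = −(2)(96485)(+0.90) = -173,673 J = -173.7 kJ.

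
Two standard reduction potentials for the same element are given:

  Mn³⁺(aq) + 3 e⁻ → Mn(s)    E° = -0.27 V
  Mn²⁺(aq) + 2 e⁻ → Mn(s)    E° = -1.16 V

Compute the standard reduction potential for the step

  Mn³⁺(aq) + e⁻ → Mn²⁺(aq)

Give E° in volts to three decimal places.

Sequential free energies add, so n₃E°₃ = n₁E°₁ + n₂E°₂.
With n₃ = 3, and the known step contributing 2×(-1.16) V, the unknown satisfies 1·E° = 3×(-0.27) − 2×(-1.16) = +1.510.
E° = +1.510 / 1 = +1.510 V.

+1.510 V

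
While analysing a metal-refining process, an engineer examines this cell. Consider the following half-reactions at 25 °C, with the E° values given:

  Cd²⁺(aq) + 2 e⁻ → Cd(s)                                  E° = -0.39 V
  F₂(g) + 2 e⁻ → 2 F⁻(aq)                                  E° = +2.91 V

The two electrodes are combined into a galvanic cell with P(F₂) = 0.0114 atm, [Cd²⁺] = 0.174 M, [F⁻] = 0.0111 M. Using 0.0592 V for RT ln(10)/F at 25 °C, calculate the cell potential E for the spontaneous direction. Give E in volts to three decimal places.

+3.381 V

F₂/F⁻ is the cathode (higher E°), Cd²⁺/Cd the anode: E°cell = +2.91 − (-0.39) = +3.30 V, n = 2.
Overall: F₂(g) + Cd(s) → 2 F⁻(aq) + Cd²⁺(aq)
Q = [F⁻]^2·[Cd²⁺] / (P(F₂)); log Q = -2.726.
E = E° − (0.0592/n) log Q = +3.30 − (0.0592/2)(-2.726) = +3.381 V.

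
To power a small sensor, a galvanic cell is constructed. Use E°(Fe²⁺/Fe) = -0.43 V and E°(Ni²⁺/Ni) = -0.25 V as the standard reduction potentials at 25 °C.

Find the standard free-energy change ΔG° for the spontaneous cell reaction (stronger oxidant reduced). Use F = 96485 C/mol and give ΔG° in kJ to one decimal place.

-34.7 kJ

Ni²⁺/Ni (E° = -0.25 V) is the cathode; Fe²⁺/Fe (E° = -0.43 V) is the anode, so E°cell = +0.18 V.
Balancing electrons gives n = 2 (lcm of 2 and 2).
ΔG° = −nFE° = −(2)(96485)(+0.18) = -34,735 J = -34.7 kJ.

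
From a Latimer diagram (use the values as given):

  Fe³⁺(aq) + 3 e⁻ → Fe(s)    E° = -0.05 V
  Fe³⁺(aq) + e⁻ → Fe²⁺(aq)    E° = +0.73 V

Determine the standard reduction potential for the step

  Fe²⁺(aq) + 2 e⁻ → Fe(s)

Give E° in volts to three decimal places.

-0.440 V

Sequential free energies add, so n₃E°₃ = n₁E°₁ + n₂E°₂.
With n₃ = 3, and the known step contributing 1×(+0.73) V, the unknown satisfies 2·E° = 3×(-0.05) − 1×(+0.73) = -0.880.
E° = -0.880 / 2 = -0.440 V.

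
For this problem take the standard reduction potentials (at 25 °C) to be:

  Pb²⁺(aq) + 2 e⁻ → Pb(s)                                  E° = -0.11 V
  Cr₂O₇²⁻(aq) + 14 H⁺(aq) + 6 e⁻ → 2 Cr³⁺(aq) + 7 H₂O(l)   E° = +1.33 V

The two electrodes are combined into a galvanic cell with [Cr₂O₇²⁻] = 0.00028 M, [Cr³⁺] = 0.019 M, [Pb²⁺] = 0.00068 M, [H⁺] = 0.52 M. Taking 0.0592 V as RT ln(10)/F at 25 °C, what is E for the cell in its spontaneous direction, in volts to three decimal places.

+1.493 V

Cr₂O₇²⁻/Cr³⁺ is the cathode (higher E°), Pb²⁺/Pb the anode: E°cell = +1.33 − (-0.11) = +1.44 V, n = 6.
Overall: Cr₂O₇²⁻(aq) + 14 H⁺(aq) + 3 Pb(s) → 2 Cr³⁺(aq) + 7 H₂O(l) + 3 Pb²⁺(aq)
Q = [Cr³⁺]^2·[Pb²⁺]^3 / ([Cr₂O₇²⁻]·[H⁺]^14); log Q = -5.416.
E = E° − (0.0592/n) log Q = +1.44 − (0.0592/6)(-5.416) = +1.493 V.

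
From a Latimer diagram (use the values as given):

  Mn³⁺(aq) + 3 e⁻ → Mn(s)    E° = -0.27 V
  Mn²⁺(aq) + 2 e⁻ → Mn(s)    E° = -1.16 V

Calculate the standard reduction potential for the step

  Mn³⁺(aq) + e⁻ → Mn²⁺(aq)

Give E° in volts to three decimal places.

Sequential free energies add, so n₃E°₃ = n₁E°₁ + n₂E°₂.
With n₃ = 3, and the known step contributing 2×(-1.16) V, the unknown satisfies 1·E° = 3×(-0.27) − 2×(-1.16) = +1.510.
E° = +1.510 / 1 = +1.510 V.

+1.510 V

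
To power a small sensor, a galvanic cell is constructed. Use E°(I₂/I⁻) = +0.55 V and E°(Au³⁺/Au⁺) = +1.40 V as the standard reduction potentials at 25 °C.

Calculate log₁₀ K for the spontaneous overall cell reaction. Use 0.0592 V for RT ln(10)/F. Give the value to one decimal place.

Cathode: Au³⁺/Au⁺; anode: I₂/I⁻. E°cell = +0.85 V, n = 2.
log K = nE°cell / 0.0592 = (2)(+0.85) / 0.0592 = 28.7.

28.7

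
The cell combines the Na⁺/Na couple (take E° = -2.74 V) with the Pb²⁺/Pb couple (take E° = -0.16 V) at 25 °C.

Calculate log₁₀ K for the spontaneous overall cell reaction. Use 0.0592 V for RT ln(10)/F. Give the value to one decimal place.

Cathode: Pb²⁺/Pb; anode: Na⁺/Na. E°cell = +2.58 V, n = 2.
log K = nE°cell / 0.0592 = (2)(+2.58) / 0.0592 = 87.2.

87.2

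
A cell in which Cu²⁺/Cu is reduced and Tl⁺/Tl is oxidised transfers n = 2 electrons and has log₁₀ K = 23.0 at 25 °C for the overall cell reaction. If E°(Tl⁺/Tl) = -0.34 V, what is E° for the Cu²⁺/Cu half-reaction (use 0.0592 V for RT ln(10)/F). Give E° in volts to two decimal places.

+0.34 V

E°cell = (0.0592/n)·log K = (0.0592/2)(23.0) = +0.681 V.
Since Cu²⁺/Cu is the cathode and Tl⁺/Tl the anode, E°cell = E°(Cu²⁺/Cu) − E°(Tl⁺/Tl).
So E°(Cu²⁺/Cu) = E°cell + E°(Tl⁺/Tl) = +0.681 + (-0.34) = +0.34 V.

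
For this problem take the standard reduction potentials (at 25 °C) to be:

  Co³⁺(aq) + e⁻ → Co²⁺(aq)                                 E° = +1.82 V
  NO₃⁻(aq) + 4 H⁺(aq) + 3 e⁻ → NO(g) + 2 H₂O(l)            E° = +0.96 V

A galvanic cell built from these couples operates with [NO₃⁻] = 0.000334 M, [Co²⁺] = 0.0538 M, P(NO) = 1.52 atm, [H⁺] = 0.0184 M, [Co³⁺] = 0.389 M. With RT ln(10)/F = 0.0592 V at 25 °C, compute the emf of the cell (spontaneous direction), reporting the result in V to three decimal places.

Co³⁺/Co²⁺ is the cathode (higher E°), NO₃⁻/NO the anode: E°cell = +1.82 − (+0.96) = +0.86 V, n = 3.
Overall: 3 Co³⁺(aq) + NO(g) + 2 H₂O(l) → 3 Co²⁺(aq) + NO₃⁻(aq) + 4 H⁺(aq)
Q = [Co²⁺]^3·[NO₃⁻]·[H⁺]^4 / ([Co³⁺]^3·P(NO)); log Q = -13.176.
E = E° − (0.0592/n) log Q = +0.86 − (0.0592/3)(-13.176) = +1.120 V.

+1.120 V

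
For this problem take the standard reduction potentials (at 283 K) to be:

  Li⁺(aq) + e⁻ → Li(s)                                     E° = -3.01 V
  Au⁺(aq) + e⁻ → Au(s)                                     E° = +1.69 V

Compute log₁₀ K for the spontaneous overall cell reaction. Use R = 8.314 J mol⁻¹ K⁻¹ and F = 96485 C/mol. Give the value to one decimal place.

83.7

Cathode: Au⁺/Au; anode: Li⁺/Li. E°cell = (+1.69) − (-3.01) = +4.70 V, with n = 1.
ΔG° = −nFE° = −RT ln K, so ln K = nFE°/(RT) = (1)(96485)(+4.70) / ((8.314)(283)) = 192.735.
log₁₀ K = 192.735 / ln 10 = 83.7.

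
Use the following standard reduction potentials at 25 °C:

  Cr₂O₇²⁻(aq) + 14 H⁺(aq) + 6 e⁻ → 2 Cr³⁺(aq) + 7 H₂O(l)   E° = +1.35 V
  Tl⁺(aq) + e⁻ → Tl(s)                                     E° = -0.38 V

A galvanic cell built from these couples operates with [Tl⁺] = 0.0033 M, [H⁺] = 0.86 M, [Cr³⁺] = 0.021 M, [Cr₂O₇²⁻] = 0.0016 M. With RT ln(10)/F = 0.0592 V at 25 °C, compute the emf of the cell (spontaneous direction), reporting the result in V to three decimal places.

+1.873 V

Cr₂O₇²⁻/Cr³⁺ is the cathode (higher E°), Tl⁺/Tl the anode: E°cell = +1.35 − (-0.38) = +1.73 V, n = 6.
Overall: Cr₂O₇²⁻(aq) + 14 H⁺(aq) + 6 Tl(s) → 2 Cr³⁺(aq) + 7 H₂O(l) + 6 Tl⁺(aq)
Q = [Cr³⁺]^2·[Tl⁺]^6 / ([Cr₂O₇²⁻]·[H⁺]^14); log Q = -14.532.
E = E° − (0.0592/n) log Q = +1.73 − (0.0592/6)(-14.532) = +1.873 V.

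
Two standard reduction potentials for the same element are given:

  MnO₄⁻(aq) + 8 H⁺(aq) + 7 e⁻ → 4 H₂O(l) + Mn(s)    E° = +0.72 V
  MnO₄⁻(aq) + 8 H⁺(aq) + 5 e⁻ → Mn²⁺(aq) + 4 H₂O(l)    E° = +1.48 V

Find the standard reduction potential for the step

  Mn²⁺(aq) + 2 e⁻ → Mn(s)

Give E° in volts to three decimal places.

Sequential free energies add, so n₃E°₃ = n₁E°₁ + n₂E°₂.
With n₃ = 7, and the known step contributing 5×(+1.48) V, the unknown satisfies 2·E° = 7×(+0.72) − 5×(+1.48) = -2.360.
E° = -2.360 / 2 = -1.180 V.

-1.180 V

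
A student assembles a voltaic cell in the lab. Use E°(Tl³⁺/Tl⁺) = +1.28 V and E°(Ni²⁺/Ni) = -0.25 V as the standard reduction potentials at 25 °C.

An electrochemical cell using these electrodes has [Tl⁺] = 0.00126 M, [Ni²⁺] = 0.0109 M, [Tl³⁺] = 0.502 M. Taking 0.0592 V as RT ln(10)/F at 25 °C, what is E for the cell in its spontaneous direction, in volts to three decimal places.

+1.665 V

Tl³⁺/Tl⁺ is the cathode (higher E°), Ni²⁺/Ni the anode: E°cell = +1.28 − (-0.25) = +1.53 V, n = 2.
Overall: Tl³⁺(aq) + Ni(s) → Tl⁺(aq) + Ni²⁺(aq)
Q = [Tl⁺]·[Ni²⁺] / ([Tl³⁺]); log Q = -4.563.
E = E° − (0.0592/n) log Q = +1.53 − (0.0592/2)(-4.563) = +1.665 V.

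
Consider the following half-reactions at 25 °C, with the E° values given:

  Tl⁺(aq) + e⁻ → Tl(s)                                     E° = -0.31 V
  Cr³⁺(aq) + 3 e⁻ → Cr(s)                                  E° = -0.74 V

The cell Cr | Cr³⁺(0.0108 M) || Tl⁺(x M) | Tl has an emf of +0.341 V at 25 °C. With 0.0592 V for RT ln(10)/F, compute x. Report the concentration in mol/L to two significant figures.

0.0069 M

Tl⁺/Tl is the cathode, Cr³⁺/Cr the anode: E°cell = +0.43 V, n = 3.
Overall reaction: 3 Tl⁺(aq) + Cr(s) → 3 Tl(s) + Cr³⁺(aq); Q = [Cr³⁺]^1/[Tl⁺]^3.
From E = E° − (0.0592/n) log Q: log Q = (E° − E)·n/0.0592 = (+0.43 − (+0.341))·3/0.0592 = 4.5101.
So 3·log[Tl⁺] = 1·log(0.0108) − log Q = -1.9666 − (4.5101) = -6.4767; log[Tl⁺] = -6.4767 / 3 = -2.1589; [Tl⁺] = 10^(-2.1589) ≈ 0.0069 M.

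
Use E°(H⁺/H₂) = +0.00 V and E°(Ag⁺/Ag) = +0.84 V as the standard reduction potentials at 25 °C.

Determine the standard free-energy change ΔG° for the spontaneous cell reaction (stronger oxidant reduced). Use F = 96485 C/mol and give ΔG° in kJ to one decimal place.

-162.1 kJ

Ag⁺/Ag (E° = +0.84 V) is the cathode; H⁺/H₂ (E° = +0.00 V) is the anode, so E°cell = +0.84 V.
Balancing electrons gives n = 2 (lcm of 1 and 2).
ΔG° = −nFE° = −(2)(96485)(+0.84) = -162,095 J = -162.1 kJ.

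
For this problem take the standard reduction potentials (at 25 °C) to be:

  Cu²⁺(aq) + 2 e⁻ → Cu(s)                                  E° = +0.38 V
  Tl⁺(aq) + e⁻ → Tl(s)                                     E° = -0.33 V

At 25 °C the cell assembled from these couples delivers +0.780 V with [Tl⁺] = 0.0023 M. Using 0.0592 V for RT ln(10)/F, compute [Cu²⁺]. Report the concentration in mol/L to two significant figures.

Cu²⁺/Cu is the cathode, Tl⁺/Tl the anode: E°cell = +0.71 V, n = 2.
Overall reaction: Cu²⁺(aq) + 2 Tl(s) → Cu(s) + 2 Tl⁺(aq); Q = [Tl⁺]^2/[Cu²⁺]^1.
From E = E° − (0.0592/n) log Q: log Q = (E° − E)·n/0.0592 = (+0.71 − (+0.780))·2/0.0592 = -2.3649.
So 1·log[Cu²⁺] = 2·log(0.0023) − log Q = -5.2765 − (-2.3649) = -2.9116; [Cu²⁺] = 10^(-2.9116) ≈ 0.0012 M.

0.0012 M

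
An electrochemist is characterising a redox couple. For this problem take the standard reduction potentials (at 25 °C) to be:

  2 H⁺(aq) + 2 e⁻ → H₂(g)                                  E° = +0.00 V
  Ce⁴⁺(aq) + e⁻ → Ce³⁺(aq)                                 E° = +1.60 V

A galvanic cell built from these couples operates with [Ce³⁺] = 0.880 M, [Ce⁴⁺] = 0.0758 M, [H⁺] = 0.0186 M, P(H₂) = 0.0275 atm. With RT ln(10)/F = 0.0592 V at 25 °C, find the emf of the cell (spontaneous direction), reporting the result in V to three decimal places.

+1.593 V

Ce⁴⁺/Ce³⁺ is the cathode (higher E°), H⁺/H₂ the anode: E°cell = +1.60 − (+0.00) = +1.60 V, n = 2.
Overall: 2 Ce⁴⁺(aq) + H₂(g) → 2 Ce³⁺(aq) + 2 H⁺(aq)
Q = [Ce³⁺]^2·[H⁺]^2 / ([Ce⁴⁺]^2·P(H₂)); log Q = 0.229.
E = E° − (0.0592/n) log Q = +1.60 − (0.0592/2)(0.229) = +1.593 V.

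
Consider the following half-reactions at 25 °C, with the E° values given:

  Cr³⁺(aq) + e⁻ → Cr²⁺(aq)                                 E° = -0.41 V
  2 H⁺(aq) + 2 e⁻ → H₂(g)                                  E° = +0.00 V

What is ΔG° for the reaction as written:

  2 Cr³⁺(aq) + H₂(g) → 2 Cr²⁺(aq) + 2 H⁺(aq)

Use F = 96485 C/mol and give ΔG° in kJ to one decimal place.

+79.1 kJ

As written, Cr³⁺/Cr²⁺ is reduced (cathode) and H⁺/H₂ is oxidised (anode), so E°cell = (-0.41) − (+0.00) = -0.41 V.
Balancing electrons gives n = 2.
ΔG° = −nFE° = −(2)(96485)(-0.41) = 79,118 J = +79.1 kJ.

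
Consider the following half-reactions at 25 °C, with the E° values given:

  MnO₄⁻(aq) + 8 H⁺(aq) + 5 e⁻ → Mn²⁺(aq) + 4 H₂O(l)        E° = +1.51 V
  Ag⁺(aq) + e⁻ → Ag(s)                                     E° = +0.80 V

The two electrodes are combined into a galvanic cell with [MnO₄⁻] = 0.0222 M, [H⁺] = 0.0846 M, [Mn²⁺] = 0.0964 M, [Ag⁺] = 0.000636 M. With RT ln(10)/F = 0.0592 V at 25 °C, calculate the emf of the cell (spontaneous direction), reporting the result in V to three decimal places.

+0.790 V

MnO₄⁻/Mn²⁺ is the cathode (higher E°), Ag⁺/Ag the anode: E°cell = +1.51 − (+0.80) = +0.71 V, n = 5.
Overall: MnO₄⁻(aq) + 8 H⁺(aq) + 5 Ag(s) → Mn²⁺(aq) + 4 H₂O(l) + 5 Ag⁺(aq)
Q = [Mn²⁺]·[Ag⁺]^5 / ([MnO₄⁻]·[H⁺]^8); log Q = -6.764.
E = E° − (0.0592/n) log Q = +0.71 − (0.0592/5)(-6.764) = +0.790 V.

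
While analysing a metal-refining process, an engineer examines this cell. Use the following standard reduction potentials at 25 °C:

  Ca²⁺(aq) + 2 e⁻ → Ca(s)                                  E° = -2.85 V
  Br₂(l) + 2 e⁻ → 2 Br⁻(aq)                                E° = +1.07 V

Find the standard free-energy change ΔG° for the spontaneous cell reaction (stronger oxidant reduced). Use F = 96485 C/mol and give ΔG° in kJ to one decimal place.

Br₂/Br⁻ (E° = +1.07 V) is the cathode; Ca²⁺/Ca (E° = -2.85 V) is the anode, so E°cell = +3.92 V.
Balancing electrons gives n = 2 (lcm of 2 and 2).
ΔG° = −nFE° = −(2)(96485)(+3.92) = -756,442 J = -756.4 kJ.

-756.4 kJ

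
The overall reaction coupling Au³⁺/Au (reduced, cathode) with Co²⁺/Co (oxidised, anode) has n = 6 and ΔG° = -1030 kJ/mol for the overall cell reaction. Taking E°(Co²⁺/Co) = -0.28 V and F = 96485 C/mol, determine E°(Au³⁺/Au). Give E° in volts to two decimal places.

E°cell = −ΔG°/(nF) = −(-1030×10³)/((6)(96485)) = +1.779 V.
Since Au³⁺/Au is the cathode and Co²⁺/Co the anode, E°cell = E°(Au³⁺/Au) − E°(Co²⁺/Co).
So E°(Au³⁺/Au) = E°cell + E°(Co²⁺/Co) = +1.779 + (-0.28) = +1.50 V.

+1.50 V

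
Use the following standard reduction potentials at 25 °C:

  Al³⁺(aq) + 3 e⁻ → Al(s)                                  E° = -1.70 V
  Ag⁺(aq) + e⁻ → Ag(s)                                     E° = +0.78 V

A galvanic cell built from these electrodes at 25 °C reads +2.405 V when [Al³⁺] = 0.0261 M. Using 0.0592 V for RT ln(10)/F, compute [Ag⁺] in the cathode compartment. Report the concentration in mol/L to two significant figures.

Ag⁺/Ag is the cathode, Al³⁺/Al the anode: E°cell = +2.48 V, n = 3.
Overall reaction: 3 Ag⁺(aq) + Al(s) → 3 Ag(s) + Al³⁺(aq); Q = [Al³⁺]^1/[Ag⁺]^3.
From E = E° − (0.0592/n) log Q: log Q = (E° − E)·n/0.0592 = (+2.48 − (+2.405))·3/0.0592 = 3.8007.
So 3·log[Ag⁺] = 1·log(0.0261) − log Q = -1.5834 − (3.8007) = -5.3841; log[Ag⁺] = -5.3841 / 3 = -1.7947; [Ag⁺] = 10^(-1.7947) ≈ 0.016 M.

0.016 M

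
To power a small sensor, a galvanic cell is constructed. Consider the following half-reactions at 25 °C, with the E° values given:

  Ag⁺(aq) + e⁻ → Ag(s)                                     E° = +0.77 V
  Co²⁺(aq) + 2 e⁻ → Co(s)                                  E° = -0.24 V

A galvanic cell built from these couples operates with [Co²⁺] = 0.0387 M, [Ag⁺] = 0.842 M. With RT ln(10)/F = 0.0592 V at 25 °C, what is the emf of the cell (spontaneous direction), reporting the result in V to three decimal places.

Ag⁺/Ag is the cathode (higher E°), Co²⁺/Co the anode: E°cell = +0.77 − (-0.24) = +1.01 V, n = 2.
Overall: 2 Ag⁺(aq) + Co(s) → 2 Ag(s) + Co²⁺(aq)
Q = [Co²⁺] / ([Ag⁺]^2); log Q = -1.263.
E = E° − (0.0592/n) log Q = +1.01 − (0.0592/2)(-1.263) = +1.047 V.

+1.047 V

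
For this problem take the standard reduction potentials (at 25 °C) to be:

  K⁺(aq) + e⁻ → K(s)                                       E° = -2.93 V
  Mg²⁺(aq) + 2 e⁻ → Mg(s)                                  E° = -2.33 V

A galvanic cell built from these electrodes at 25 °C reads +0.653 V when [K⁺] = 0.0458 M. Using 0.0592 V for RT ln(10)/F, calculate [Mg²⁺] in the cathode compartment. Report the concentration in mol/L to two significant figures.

Mg²⁺/Mg is the cathode, K⁺/K the anode: E°cell = +0.60 V, n = 2.
Overall reaction: Mg²⁺(aq) + 2 K(s) → Mg(s) + 2 K⁺(aq); Q = [K⁺]^2/[Mg²⁺]^1.
From E = E° − (0.0592/n) log Q: log Q = (E° − E)·n/0.0592 = (+0.60 − (+0.653))·2/0.0592 = -1.7905.
So 1·log[Mg²⁺] = 2·log(0.0458) − log Q = -2.6783 − (-1.7905) = -0.8878; [Mg²⁺] = 10^(-0.8878) ≈ 0.13 M.

0.13 M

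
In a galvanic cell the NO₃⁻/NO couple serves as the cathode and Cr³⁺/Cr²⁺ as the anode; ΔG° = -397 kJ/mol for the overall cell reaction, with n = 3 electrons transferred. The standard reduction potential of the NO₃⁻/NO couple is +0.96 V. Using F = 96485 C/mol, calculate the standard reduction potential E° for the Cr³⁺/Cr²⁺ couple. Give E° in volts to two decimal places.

E°cell = −ΔG°/(nF) = −(-397×10³)/((3)(96485)) = +1.372 V.
Since NO₃⁻/NO is the cathode and Cr³⁺/Cr²⁺ the anode, E°cell = E°(NO₃⁻/NO) − E°(Cr³⁺/Cr²⁺).
So E°(Cr³⁺/Cr²⁺) = E°(NO₃⁻/NO) − E°cell = (+0.96) − (+1.372) = -0.41 V.

-0.41 V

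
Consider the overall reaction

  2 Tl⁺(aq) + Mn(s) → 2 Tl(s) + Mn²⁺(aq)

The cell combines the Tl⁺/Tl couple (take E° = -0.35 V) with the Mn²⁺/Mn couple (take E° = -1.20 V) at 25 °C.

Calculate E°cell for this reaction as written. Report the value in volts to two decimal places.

The Tl⁺/Tl couple has the higher reduction potential, so it is the cathode; Mn²⁺/Mn is oxidised at the anode.
E°cell = E°(cathode) − E°(anode) = (-0.35) − (-1.20) = +0.85 V.
Since E°cell > 0, the reaction is spontaneous under standard conditions.

+0.85 V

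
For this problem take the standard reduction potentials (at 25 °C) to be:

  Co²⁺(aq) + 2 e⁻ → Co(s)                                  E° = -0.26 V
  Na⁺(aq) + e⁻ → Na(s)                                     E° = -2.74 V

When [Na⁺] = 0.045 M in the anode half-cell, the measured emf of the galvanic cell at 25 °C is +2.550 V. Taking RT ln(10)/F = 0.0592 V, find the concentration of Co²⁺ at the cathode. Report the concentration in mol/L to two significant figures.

Co²⁺/Co is the cathode, Na⁺/Na the anode: E°cell = +2.48 V, n = 2.
Overall reaction: Co²⁺(aq) + 2 Na(s) → Co(s) + 2 Na⁺(aq); Q = [Na⁺]^2/[Co²⁺]^1.
From E = E° − (0.0592/n) log Q: log Q = (E° − E)·n/0.0592 = (+2.48 − (+2.550))·2/0.0592 = -2.3649.
So 1·log[Co²⁺] = 2·log(0.045) − log Q = -2.6936 − (-2.3649) = -0.3287; [Co²⁺] = 10^(-0.3287) ≈ 0.47 M.

0.47 M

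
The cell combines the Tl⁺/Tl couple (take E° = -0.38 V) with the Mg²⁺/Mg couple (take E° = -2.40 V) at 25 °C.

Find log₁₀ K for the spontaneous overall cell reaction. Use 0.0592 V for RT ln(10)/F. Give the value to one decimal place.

Cathode: Tl⁺/Tl; anode: Mg²⁺/Mg. E°cell = +2.02 V, n = 2.
log K = nE°cell / 0.0592 = (2)(+2.02) / 0.0592 = 68.2.

68.2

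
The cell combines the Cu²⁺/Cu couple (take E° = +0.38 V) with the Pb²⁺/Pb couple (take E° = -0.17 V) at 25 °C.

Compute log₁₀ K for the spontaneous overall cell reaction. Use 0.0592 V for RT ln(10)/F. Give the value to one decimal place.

18.6

Cathode: Cu²⁺/Cu; anode: Pb²⁺/Pb. E°cell = +0.55 V, n = 2.
log K = nE°cell / 0.0592 = (2)(+0.55) / 0.0592 = 18.6.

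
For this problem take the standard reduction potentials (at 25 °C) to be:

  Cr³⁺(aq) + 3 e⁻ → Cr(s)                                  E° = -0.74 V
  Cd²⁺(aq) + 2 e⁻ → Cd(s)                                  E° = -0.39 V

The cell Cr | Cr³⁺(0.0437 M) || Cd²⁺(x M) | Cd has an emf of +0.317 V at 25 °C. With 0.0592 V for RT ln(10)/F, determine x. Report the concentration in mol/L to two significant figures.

0.0095 M

Cd²⁺/Cd is the cathode, Cr³⁺/Cr the anode: E°cell = +0.35 V, n = 6.
Overall reaction: 3 Cd²⁺(aq) + 2 Cr(s) → 3 Cd(s) + 2 Cr³⁺(aq); Q = [Cr³⁺]^2/[Cd²⁺]^3.
From E = E° − (0.0592/n) log Q: log Q = (E° − E)·n/0.0592 = (+0.35 − (+0.317))·6/0.0592 = 3.3446.
So 3·log[Cd²⁺] = 2·log(0.0437) − log Q = -2.7190 − (3.3446) = -6.0636; log[Cd²⁺] = -6.0636 / 3 = -2.0212; [Cd²⁺] = 10^(-2.0212) ≈ 0.0095 M.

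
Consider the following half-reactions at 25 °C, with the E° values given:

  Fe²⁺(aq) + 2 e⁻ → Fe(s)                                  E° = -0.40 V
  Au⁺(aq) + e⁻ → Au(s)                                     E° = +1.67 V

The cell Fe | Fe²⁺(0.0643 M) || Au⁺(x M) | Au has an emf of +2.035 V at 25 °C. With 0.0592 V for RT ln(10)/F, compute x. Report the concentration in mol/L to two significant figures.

0.065 M

Au⁺/Au is the cathode, Fe²⁺/Fe the anode: E°cell = +2.07 V, n = 2.
Overall reaction: 2 Au⁺(aq) + Fe(s) → 2 Au(s) + Fe²⁺(aq); Q = [Fe²⁺]^1/[Au⁺]^2.
From E = E° − (0.0592/n) log Q: log Q = (E° − E)·n/0.0592 = (+2.07 − (+2.035))·2/0.0592 = 1.1824.
So 2·log[Au⁺] = 1·log(0.0643) − log Q = -1.1918 − (1.1824) = -2.3742; log[Au⁺] = -2.3742 / 2 = -1.1871; [Au⁺] = 10^(-1.1871) ≈ 0.065 M.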